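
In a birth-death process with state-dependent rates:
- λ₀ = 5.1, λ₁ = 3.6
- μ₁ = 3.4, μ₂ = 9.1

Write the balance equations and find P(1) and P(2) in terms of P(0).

Balance equations:
State 0: λ₀P₀ = μ₁P₁ → P₁ = (λ₀/μ₁)P₀ = (5.1/3.4)P₀ = 1.5000P₀
State 1: P₂ = (λ₀λ₁)/(μ₁μ₂)P₀ = (5.1×3.6)/(3.4×9.1)P₀ = 0.5934P₀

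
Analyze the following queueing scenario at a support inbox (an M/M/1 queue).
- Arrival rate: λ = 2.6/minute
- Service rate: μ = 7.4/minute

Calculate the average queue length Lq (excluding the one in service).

ρ = λ/μ = 2.6/7.4 = 0.3514
For M/M/1: Lq = λ²/(μ(μ-λ))
Lq = 6.76/(7.4 × 4.80)
Lq = 0.1903 emails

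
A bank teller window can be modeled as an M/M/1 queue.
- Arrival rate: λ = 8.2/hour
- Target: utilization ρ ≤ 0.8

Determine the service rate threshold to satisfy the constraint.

ρ = λ/μ, so μ = λ/ρ
μ ≥ 8.2/0.8 = 10.2500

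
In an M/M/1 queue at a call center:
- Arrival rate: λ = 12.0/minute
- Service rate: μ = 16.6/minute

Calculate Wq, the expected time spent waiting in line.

First, compute utilization: ρ = λ/μ = 12.0/16.6 = 0.7229
For M/M/1: Wq = λ/(μ(μ-λ))
Wq = 12.0/(16.6 × (16.6-12.0))
Wq = 12.0/(16.6 × 4.60)
Wq = 0.1572 minutes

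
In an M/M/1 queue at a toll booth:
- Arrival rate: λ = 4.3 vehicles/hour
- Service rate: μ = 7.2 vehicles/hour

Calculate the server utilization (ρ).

Server utilization: ρ = λ/μ
ρ = 4.3/7.2 = 0.5972
The server is busy 59.72% of the time.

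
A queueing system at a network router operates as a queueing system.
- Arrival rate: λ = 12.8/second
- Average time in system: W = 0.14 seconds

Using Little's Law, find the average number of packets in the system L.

Little's Law: L = λW
L = 12.8 × 0.14 = 1.7920 packets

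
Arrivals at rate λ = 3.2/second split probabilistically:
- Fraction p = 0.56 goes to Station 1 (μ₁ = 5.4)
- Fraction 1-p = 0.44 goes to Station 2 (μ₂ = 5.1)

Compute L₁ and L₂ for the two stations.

Effective rates: λ₁ = 3.2×0.56 = 1.792, λ₂ = 3.2×0.44 = 1.408
Station 1: ρ₁ = 1.792/5.4 = 0.33185, L₁ = ρ₁/(1-ρ₁) = 0.33185/(1-0.33185) = 0.4967
Station 2: ρ₂ = 1.408/5.1 = 0.2761, L₂ = ρ₂/(1-ρ₂) = 0.2761/(1-0.2761) = 0.3814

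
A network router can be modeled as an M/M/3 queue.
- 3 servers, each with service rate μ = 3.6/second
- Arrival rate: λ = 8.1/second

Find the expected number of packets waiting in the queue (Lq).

Traffic intensity: ρ = λ/(cμ) = 8.1/(3×3.6) = 0.7500
Since ρ = 0.7500 < 1, system is stable.
Offered load a = λ/μ = cρ = 8.1/3.6 = 2.2500
P₀ = [ Σₙ₌₀^2 aⁿ/n! + a^3/(3!(1-ρ)) ]⁻¹
Σ = a^0/0! + a^1/1! + a^2/2! = 1.0000 + 2.2500 + 2.5312 = 5.7812
a^3/(3!(1-ρ)) = 11.3906/(6 × 0.2500) = 7.5937
P₀ = 1/(5.7812 + 7.5937) = 0.07477
Lq = P₀·a^3·ρ / (3!(1-ρ)²) = 0.074766 × 11.3906 × 0.75000 / (6 × 0.062500) = 1.7033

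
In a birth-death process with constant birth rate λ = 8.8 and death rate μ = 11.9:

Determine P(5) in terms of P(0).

For constant rates: P(n)/P(0) = (λ/μ)^n
P(5)/P(0) = (8.8/11.9)^5 = 0.739496^5 = 0.2211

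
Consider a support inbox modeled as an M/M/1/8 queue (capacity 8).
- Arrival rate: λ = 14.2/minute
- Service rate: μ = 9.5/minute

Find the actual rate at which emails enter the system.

ρ = λ/μ = 14.2/9.5 = 1.49474
P₀ = (1-ρ)/(1-ρ^(K+1)) = (1-1.49474)/(1-1.49474^9) = -0.4947/-36.2470 = 0.01365
P_K = P₀×ρ^K = 0.01365 × 1.49474^8 = 0.01365 × 24.9187 = 0.3401
λ_eff = λ(1-P_K) = 14.2 × (1 - 0.34012) = 14.2 × 0.65988 = 9.3703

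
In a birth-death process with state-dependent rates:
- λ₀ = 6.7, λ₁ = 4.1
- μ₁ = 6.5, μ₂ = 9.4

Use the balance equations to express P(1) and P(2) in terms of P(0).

Balance equations:
State 0: λ₀P₀ = μ₁P₁ → P₁ = (λ₀/μ₁)P₀ = (6.7/6.5)P₀ = 1.0308P₀
State 1: P₂ = (λ₀λ₁)/(μ₁μ₂)P₀ = (6.7×4.1)/(6.5×9.4)P₀ = 0.4496P₀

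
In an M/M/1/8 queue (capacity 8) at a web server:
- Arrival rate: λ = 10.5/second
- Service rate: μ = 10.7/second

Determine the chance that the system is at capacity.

ρ = λ/μ = 10.5/10.7 = 0.98131
P₀ = (1-ρ)/(1-ρ^(K+1)) = (1-0.98131)/(1-0.98131^9) = 0.01869/0.1562 = 0.1197
P_K = P₀×ρ^K = 0.1197 × 0.98131^8 = 0.1197 × 0.8599 = 0.1029
Blocking probability = 10.29%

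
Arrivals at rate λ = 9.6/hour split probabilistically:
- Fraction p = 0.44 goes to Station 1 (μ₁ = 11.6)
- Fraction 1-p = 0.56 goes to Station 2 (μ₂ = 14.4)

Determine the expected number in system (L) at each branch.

Effective rates: λ₁ = 9.6×0.44 = 4.224, λ₂ = 9.6×0.56 = 5.376
Station 1: ρ₁ = 4.224/11.6 = 0.36414, L₁ = ρ₁/(1-ρ₁) = 0.36414/(1-0.36414) = 0.5727
Station 2: ρ₂ = 5.376/14.4 = 0.3733, L₂ = ρ₂/(1-ρ₂) = 0.3733/(1-0.3733) = 0.5957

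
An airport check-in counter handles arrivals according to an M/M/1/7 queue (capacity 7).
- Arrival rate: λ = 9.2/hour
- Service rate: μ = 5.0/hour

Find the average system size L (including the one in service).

ρ = λ/μ = 9.2/5.0 = 1.8400
P₀ = (1-ρ)/(1-ρ^(K+1)) = (1-1.8400)/(1-1.8400^8) = -0.8400/-130.3840 = 0.006443
P_K = P₀×ρ^K = 0.0064425 × 1.8400^7 = 0.0064425 × 71.4044 = 0.4600
L = ρ[1 - (K+1)ρ^K + Kρ^(K+1)] / [(1-ρ)(1-ρ^(K+1))]
L = 1.8400 × (1 - 8×71.4044 + 7×131.3840) / ((1 - 1.8400) × (1 - 131.3840)) = 5.8709 passengers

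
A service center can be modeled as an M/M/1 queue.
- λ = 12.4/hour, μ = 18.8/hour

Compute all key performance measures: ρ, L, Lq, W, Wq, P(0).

Step 1: ρ = λ/μ = 12.4/18.8 = 0.6596
Step 2: L = λ/(μ-λ) = 12.4/6.40 = 1.9375
Step 3: Lq = λ²/(μ(μ-λ)) = 153.76/(18.8×6.40) = 1.2779
Step 4: W = 1/(μ-λ) = 1/6.40 = 0.15625
Step 5: Wq = λ/(μ(μ-λ)) = 12.4/(18.8×6.40) = 0.1031
Step 6: P(0) = 1-ρ = 0.3404
Verify: L = λW = 12.4×0.15625 = 1.9375 ✔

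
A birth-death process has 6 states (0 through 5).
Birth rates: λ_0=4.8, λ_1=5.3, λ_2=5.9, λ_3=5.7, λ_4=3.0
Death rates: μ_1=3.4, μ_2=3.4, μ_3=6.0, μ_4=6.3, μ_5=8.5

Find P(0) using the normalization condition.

Ratios P(n)/P(0) = (λ₀···λₙ₋₁)/(μ₁···μₙ):
P(1)/P(0) = (4.8)/(3.4) = 1.4118
P(2)/P(0) = (4.8×5.3)/(3.4×3.4) = 2.2007
P(3)/P(0) = (4.8×5.3×5.9)/(3.4×3.4×6.0) = 2.1640
P(4)/P(0) = (4.8×5.3×5.9×5.7)/(3.4×3.4×6.0×6.3) = 1.9579
P(5)/P(0) = (4.8×5.3×5.9×5.7×3.0)/(3.4×3.4×6.0×6.3×8.5) = 0.6910

Normalization: ∑ P(n) = 1
P(0) × (1.0000 + 1.4118 + 2.2007 + 2.1640 + 1.9579 + 0.6910) = 1
P(0) × 9.4254 = 1
P(0) = 1/9.4254 = 0.1061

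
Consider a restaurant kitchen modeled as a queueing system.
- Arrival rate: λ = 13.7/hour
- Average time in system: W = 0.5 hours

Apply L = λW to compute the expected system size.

Little's Law: L = λW
L = 13.7 × 0.5 = 6.8500 orders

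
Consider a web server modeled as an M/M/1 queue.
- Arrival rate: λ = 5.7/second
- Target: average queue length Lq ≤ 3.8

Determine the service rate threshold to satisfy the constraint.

For M/M/1: Lq = λ²/(μ(μ-λ))
Need Lq ≤ 3.8, i.e. μ(μ-λ) ≥ λ²/3.8
μ² - 5.7μ - 32.49/3.8 ≥ 0  →  μ² - 5.7μ - 8.5500 ≥ 0
Quadratic formula (positive root): μ = [λ + √(λ² + 4×8.5500)]/2
Discriminant: 32.49 + 4×8.5500 = 66.6900, √66.6900 = 8.1664
μ ≥ (5.7 + 8.1664)/2 = 6.9332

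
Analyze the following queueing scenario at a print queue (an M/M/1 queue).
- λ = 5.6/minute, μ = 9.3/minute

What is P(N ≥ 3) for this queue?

ρ = λ/μ = 5.6/9.3 = 0.60215
P(N ≥ n) = ρⁿ
P(N ≥ 3) = 0.60215^3
P(N ≥ 3) = 0.2183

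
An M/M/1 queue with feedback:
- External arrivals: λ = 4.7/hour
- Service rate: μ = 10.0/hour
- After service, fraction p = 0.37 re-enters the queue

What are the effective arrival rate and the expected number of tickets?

Effective arrival rate: λ_eff = λ/(1-p) = 4.7/(1-0.37) = 4.7/0.63 = 7.4603
ρ = λ_eff/μ = 7.4603/10.0 = 0.74603
L = ρ/(1-ρ) = 0.74603/(1-0.74603) = 2.9375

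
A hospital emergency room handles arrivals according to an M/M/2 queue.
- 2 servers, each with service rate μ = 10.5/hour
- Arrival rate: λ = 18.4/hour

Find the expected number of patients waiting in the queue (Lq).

Traffic intensity: ρ = λ/(cμ) = 18.4/(2×10.5) = 0.8762
Since ρ = 0.8762 < 1, system is stable.
Offered load a = λ/μ = cρ = 18.4/10.5 = 1.7524
P₀ = [ Σₙ₌₀^1 aⁿ/n! + a^2/(2!(1-ρ)) ]⁻¹
Σ = a^0/0! + a^1/1! = 1.0000 + 1.7524 = 2.7524
a^2/(2!(1-ρ)) = 3.070839/(2 × 0.1238095) = 12.4015
P₀ = 1/(2.7524 + 12.4015) = 0.06599
Lq = P₀·a^2·ρ / (2!(1-ρ)²) = 0.0659898 × 3.07084 × 0.876190 / (2 × 0.0153288) = 5.7915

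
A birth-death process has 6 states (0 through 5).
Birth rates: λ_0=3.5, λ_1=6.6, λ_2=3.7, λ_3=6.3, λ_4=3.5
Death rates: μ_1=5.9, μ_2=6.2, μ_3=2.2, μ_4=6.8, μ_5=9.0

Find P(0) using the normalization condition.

Ratios P(n)/P(0) = (λ₀···λₙ₋₁)/(μ₁···μₙ):
P(1)/P(0) = (3.5)/(5.9) = 0.59322
P(2)/P(0) = (3.5×6.6)/(5.9×6.2) = 0.63149
P(3)/P(0) = (3.5×6.6×3.7)/(5.9×6.2×2.2) = 1.0621
P(4)/P(0) = (3.5×6.6×3.7×6.3)/(5.9×6.2×2.2×6.8) = 0.98396
P(5)/P(0) = (3.5×6.6×3.7×6.3×3.5)/(5.9×6.2×2.2×6.8×9.0) = 0.38265

Normalization: ∑ P(n) = 1
P(0) × (1.0000 + 0.59322 + 0.63149 + 1.0621 + 0.98396 + 0.38265) = 1
P(0) × 4.6534 = 1
P(0) = 1/4.6534 = 0.2149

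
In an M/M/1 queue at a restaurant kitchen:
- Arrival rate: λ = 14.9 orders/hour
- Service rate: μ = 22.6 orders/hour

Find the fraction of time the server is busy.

Server utilization: ρ = λ/μ
ρ = 14.9/22.6 = 0.6593
The server is busy 65.93% of the time.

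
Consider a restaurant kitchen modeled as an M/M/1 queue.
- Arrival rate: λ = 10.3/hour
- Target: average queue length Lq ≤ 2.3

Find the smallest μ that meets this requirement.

For M/M/1: Lq = λ²/(μ(μ-λ))
Need Lq ≤ 2.3, i.e. μ(μ-λ) ≥ λ²/2.3
μ² - 10.3μ - 106.09/2.3 ≥ 0  →  μ² - 10.3μ - 46.126087 ≥ 0
Quadratic formula (positive root): μ = [λ + √(λ² + 4×46.126087)]/2
Discriminant: 106.09 + 4×46.126087 = 290.5943, √290.5943 = 17.0468
μ ≥ (10.3 + 17.0468)/2 = 13.6734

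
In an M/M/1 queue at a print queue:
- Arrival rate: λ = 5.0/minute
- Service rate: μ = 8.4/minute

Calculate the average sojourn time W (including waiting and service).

First, compute utilization: ρ = λ/μ = 5.0/8.4 = 0.5952
For M/M/1: W = 1/(μ-λ)
W = 1/(8.4-5.0) = 1/3.40
W = 0.2941 minutes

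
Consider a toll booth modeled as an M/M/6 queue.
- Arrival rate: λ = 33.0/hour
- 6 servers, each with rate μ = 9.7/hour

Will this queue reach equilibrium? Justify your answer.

Stability requires ρ = λ/(cμ) < 1
ρ = 33.0/(6 × 9.7) = 33.0/58.20 = 0.5670
Since 0.5670 < 1, the system is STABLE.
The servers are busy 56.70% of the time.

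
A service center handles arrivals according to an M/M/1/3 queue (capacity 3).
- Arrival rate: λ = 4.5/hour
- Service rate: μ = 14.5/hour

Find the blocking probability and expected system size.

ρ = λ/μ = 4.5/14.5 = 0.31034
P₀ = (1-ρ)/(1-ρ^(K+1)) = (1-0.31034)/(1-0.31034^4) = 0.68966/0.99072 = 0.6961
P_K = P₀×ρ^K = 0.6961 × 0.31034^3 = 0.6961 × 0.02989 = 0.02081
Blocking probability P_3 = 0.02081 (2.08%)
L = ρ[1 - (K+1)ρ^K + Kρ^(K+1)] / [(1-ρ)(1-ρ^(K+1))]
L = 0.31034 × (1 - 4×0.02989 + 3×0.009276) / ((1 - 0.31034) × (1 - 0.009276)) = 0.4125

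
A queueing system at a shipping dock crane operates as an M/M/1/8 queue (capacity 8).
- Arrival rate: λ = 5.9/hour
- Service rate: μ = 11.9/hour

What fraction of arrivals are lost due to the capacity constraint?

ρ = λ/μ = 5.9/11.9 = 0.4958
P₀ = (1-ρ)/(1-ρ^(K+1)) = (1-0.4958)/(1-0.4958^9) = 0.5042/0.9982 = 0.5051
P_K = P₀×ρ^K = 0.5051 × 0.4958^8 = 0.5051 × 0.003651 = 0.001844
Blocking probability = 0.18%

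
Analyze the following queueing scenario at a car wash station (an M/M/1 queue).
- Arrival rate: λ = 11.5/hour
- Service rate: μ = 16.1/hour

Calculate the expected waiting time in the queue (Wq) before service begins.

First, compute utilization: ρ = λ/μ = 11.5/16.1 = 0.7143
For M/M/1: Wq = λ/(μ(μ-λ))
Wq = 11.5/(16.1 × (16.1-11.5))
Wq = 11.5/(16.1 × 4.60)
Wq = 0.1553 hours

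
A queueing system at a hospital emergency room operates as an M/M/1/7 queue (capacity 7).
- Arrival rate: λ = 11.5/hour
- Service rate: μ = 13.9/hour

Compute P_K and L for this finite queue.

ρ = λ/μ = 11.5/13.9 = 0.82734
P₀ = (1-ρ)/(1-ρ^(K+1)) = (1-0.82734)/(1-0.82734^8) = 0.17266/0.78048 = 0.2212
P_K = P₀×ρ^K = 0.22122 × 0.82734^7 = 0.22122 × 0.26533 = 0.05870
Blocking probability P_7 = 0.05870 (5.87%)
L = ρ[1 - (K+1)ρ^K + Kρ^(K+1)] / [(1-ρ)(1-ρ^(K+1))]
L = 0.82734 × (1 - 8×0.265331 + 7×0.219519) / ((1 - 0.82734) × (1 - 0.219519)) = 2.5416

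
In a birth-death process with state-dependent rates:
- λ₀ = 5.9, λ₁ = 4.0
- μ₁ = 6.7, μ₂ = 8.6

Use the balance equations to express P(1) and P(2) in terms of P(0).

Balance equations:
State 0: λ₀P₀ = μ₁P₁ → P₁ = (λ₀/μ₁)P₀ = (5.9/6.7)P₀ = 0.8806P₀
State 1: P₂ = (λ₀λ₁)/(μ₁μ₂)P₀ = (5.9×4.0)/(6.7×8.6)P₀ = 0.4096P₀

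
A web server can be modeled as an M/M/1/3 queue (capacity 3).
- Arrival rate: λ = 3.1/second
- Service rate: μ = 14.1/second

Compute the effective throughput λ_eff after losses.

ρ = λ/μ = 3.1/14.1 = 0.2198582
P₀ = (1-ρ)/(1-ρ^(K+1)) = (1-0.2198582)/(1-0.2198582^4) = 0.78014/0.99766 = 0.7820
P_K = P₀×ρ^K = 0.78197 × 0.2198582^3 = 0.78197 × 0.010627 = 0.008310
λ_eff = λ(1-P_K) = 3.1 × (1 - 0.008310) = 3.1 × 0.99169 = 3.0742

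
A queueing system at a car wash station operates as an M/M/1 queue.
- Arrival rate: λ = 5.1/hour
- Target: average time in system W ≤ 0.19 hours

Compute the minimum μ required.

For M/M/1: W = 1/(μ-λ)
Need W ≤ 0.19, so 1/(μ-λ) ≤ 0.19
μ - λ ≥ 1/0.19 = 5.2632
μ ≥ 5.1 + 5.2632 = 10.3632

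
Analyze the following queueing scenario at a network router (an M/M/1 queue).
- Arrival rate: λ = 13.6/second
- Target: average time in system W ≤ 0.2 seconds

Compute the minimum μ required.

For M/M/1: W = 1/(μ-λ)
Need W ≤ 0.2, so 1/(μ-λ) ≤ 0.2
μ - λ ≥ 1/0.2 = 5.0000
μ ≥ 13.6 + 5.0000 = 18.6000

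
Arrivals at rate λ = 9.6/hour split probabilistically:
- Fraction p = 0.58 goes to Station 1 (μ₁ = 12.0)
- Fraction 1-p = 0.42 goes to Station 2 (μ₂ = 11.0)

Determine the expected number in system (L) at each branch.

Effective rates: λ₁ = 9.6×0.58 = 5.568, λ₂ = 9.6×0.42 = 4.032
Station 1: ρ₁ = 5.568/12.0 = 0.4640, L₁ = ρ₁/(1-ρ₁) = 0.4640/(1-0.4640) = 0.8657
Station 2: ρ₂ = 4.032/11.0 = 0.366545, L₂ = ρ₂/(1-ρ₂) = 0.366545/(1-0.366545) = 0.5786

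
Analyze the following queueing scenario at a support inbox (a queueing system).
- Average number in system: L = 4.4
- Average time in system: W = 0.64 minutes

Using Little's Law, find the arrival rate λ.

Little's Law: L = λW, so λ = L/W
λ = 4.4/0.64 = 6.8750 emails/minute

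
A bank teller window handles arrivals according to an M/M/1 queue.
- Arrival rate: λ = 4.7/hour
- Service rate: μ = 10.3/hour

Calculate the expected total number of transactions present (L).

ρ = λ/μ = 4.7/10.3 = 0.4563
For M/M/1: L = λ/(μ-λ)
L = 4.7/(10.3-4.7) = 4.7/5.60
L = 0.8393 transactions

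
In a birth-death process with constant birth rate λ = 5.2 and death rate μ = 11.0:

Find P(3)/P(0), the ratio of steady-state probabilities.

For constant rates: P(n)/P(0) = (λ/μ)^n
P(3)/P(0) = (5.2/11.0)^3 = 0.4727^3 = 0.1056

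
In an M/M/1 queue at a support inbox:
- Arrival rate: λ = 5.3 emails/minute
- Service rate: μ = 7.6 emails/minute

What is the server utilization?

Server utilization: ρ = λ/μ
ρ = 5.3/7.6 = 0.6974
The server is busy 69.74% of the time.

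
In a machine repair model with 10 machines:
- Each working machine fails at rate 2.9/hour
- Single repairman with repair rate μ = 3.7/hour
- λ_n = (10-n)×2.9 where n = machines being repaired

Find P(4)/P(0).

P(4)/P(0) = ∏_{i=0}^{4-1} λ_i/μ_{i+1}
= (10-0)×2.9/3.7 × (10-1)×2.9/3.7 × (10-2)×2.9/3.7 × (10-3)×2.9/3.7
= 1902.0224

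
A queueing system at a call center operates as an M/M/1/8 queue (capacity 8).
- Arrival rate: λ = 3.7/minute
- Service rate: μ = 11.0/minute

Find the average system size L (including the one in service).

ρ = λ/μ = 3.7/11.0 = 0.3363636
P₀ = (1-ρ)/(1-ρ^(K+1)) = (1-0.3363636)/(1-0.3363636^9) = 0.6636/0.9999 = 0.6637
P_K = P₀×ρ^K = 0.66367 × 0.3363636^8 = 0.66367 × 0.00016386 = 0.0001087
L = ρ[1 - (K+1)ρ^K + Kρ^(K+1)] / [(1-ρ)(1-ρ^(K+1))]
L = 0.3363636 × (1 - 9×0.0001639 + 8×0.00005512) / ((1 - 0.3363636) × (1 - 0.00005512)) = 0.5064 calls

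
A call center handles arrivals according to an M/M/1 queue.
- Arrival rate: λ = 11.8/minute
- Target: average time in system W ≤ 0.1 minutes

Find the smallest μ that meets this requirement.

For M/M/1: W = 1/(μ-λ)
Need W ≤ 0.1, so 1/(μ-λ) ≤ 0.1
μ - λ ≥ 1/0.1 = 10.0000
μ ≥ 11.8 + 10.0000 = 21.8000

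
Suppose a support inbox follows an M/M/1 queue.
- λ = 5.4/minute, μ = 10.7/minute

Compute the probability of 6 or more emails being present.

ρ = λ/μ = 5.4/10.7 = 0.50467
P(N ≥ n) = ρⁿ
P(N ≥ 6) = 0.50467^6
P(N ≥ 6) = 0.01652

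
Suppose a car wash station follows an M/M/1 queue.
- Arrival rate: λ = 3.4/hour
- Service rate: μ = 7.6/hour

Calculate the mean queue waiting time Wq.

First, compute utilization: ρ = λ/μ = 3.4/7.6 = 0.4474
For M/M/1: Wq = λ/(μ(μ-λ))
Wq = 3.4/(7.6 × (7.6-3.4))
Wq = 3.4/(7.6 × 4.20)
Wq = 0.1065 hours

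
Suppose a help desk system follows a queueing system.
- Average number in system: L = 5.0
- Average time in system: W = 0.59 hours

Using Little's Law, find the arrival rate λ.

Little's Law: L = λW, so λ = L/W
λ = 5.0/0.59 = 8.4746 tickets/hour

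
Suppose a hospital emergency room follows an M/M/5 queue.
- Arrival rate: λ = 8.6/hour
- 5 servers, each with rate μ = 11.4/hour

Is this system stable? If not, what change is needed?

Stability requires ρ = λ/(cμ) < 1
ρ = 8.6/(5 × 11.4) = 8.6/57.00 = 0.1509
Since 0.1509 < 1, the system is STABLE.
The servers are busy 15.09% of the time.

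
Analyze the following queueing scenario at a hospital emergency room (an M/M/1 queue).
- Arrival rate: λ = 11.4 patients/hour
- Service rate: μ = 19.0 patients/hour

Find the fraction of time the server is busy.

Server utilization: ρ = λ/μ
ρ = 11.4/19.0 = 0.6000
The server is busy 60.00% of the time.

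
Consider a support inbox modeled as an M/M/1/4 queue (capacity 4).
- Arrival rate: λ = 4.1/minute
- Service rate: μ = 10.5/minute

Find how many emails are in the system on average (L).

ρ = λ/μ = 4.1/10.5 = 0.39048
P₀ = (1-ρ)/(1-ρ^(K+1)) = (1-0.39048)/(1-0.39048^5) = 0.6095/0.9909 = 0.6151
P_K = P₀×ρ^K = 0.6151 × 0.39048^4 = 0.6151 × 0.02325 = 0.01430
L = ρ[1 - (K+1)ρ^K + Kρ^(K+1)] / [(1-ρ)(1-ρ^(K+1))]
L = 0.39048 × (1 - 5×0.02325 + 4×0.009078) / ((1 - 0.39048) × (1 - 0.009078)) = 0.5948 emails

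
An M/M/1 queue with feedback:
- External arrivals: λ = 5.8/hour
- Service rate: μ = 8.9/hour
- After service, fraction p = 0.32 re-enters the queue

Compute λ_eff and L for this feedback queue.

Effective arrival rate: λ_eff = λ/(1-p) = 5.8/(1-0.32) = 5.8/0.68 = 8.52941
ρ = λ_eff/μ = 8.52941/8.9 = 0.958361
L = ρ/(1-ρ) = 0.958361/(1-0.958361) = 23.0159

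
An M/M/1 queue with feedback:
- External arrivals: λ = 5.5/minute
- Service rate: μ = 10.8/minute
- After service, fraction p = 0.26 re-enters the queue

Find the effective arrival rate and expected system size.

Effective arrival rate: λ_eff = λ/(1-p) = 5.5/(1-0.26) = 5.5/0.74 = 7.4324
ρ = λ_eff/μ = 7.4324/10.8 = 0.68819
L = ρ/(1-ρ) = 0.68819/(1-0.68819) = 2.2071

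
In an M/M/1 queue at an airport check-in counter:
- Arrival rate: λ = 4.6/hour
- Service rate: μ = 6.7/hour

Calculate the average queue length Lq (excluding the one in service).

ρ = λ/μ = 4.6/6.7 = 0.6866
For M/M/1: Lq = λ²/(μ(μ-λ))
Lq = 21.16/(6.7 × 2.10)
Lq = 1.5039 passengers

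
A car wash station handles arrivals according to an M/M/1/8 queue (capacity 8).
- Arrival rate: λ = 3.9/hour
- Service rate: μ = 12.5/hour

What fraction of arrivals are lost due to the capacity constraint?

ρ = λ/μ = 3.9/12.5 = 0.3120
P₀ = (1-ρ)/(1-ρ^(K+1)) = (1-0.3120)/(1-0.3120^9) = 0.6880/1.0000 = 0.6880
P_K = P₀×ρ^K = 0.6880 × 0.3120^8 = 0.6880 × 0.00008979 = 0.00006178
Blocking probability = 0.006178%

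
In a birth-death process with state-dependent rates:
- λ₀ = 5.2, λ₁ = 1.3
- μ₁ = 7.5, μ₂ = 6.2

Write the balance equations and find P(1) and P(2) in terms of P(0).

Balance equations:
State 0: λ₀P₀ = μ₁P₁ → P₁ = (λ₀/μ₁)P₀ = (5.2/7.5)P₀ = 0.6933P₀
State 1: P₂ = (λ₀λ₁)/(μ₁μ₂)P₀ = (5.2×1.3)/(7.5×6.2)P₀ = 0.1454P₀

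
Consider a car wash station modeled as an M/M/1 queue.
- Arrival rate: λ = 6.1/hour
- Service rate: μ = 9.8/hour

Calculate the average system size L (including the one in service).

ρ = λ/μ = 6.1/9.8 = 0.6224
For M/M/1: L = λ/(μ-λ)
L = 6.1/(9.8-6.1) = 6.1/3.70
L = 1.6486 cars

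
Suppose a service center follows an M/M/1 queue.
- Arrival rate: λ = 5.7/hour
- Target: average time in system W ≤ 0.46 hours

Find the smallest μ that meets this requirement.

For M/M/1: W = 1/(μ-λ)
Need W ≤ 0.46, so 1/(μ-λ) ≤ 0.46
μ - λ ≥ 1/0.46 = 2.1739
μ ≥ 5.7 + 2.1739 = 7.8739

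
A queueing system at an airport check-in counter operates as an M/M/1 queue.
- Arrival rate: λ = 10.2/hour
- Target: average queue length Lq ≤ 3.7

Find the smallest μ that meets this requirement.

For M/M/1: Lq = λ²/(μ(μ-λ))
Need Lq ≤ 3.7, i.e. μ(μ-λ) ≥ λ²/3.7
μ² - 10.2μ - 104.04/3.7 ≥ 0  →  μ² - 10.2μ - 28.11892 ≥ 0
Quadratic formula (positive root): μ = [λ + √(λ² + 4×28.11892)]/2
Discriminant: 104.04 + 4×28.11892 = 216.5157, √216.5157 = 14.7145
μ ≥ (10.2 + 14.7145)/2 = 12.4572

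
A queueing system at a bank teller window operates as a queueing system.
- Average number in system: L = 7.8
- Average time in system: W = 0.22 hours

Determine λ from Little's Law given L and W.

Little's Law: L = λW, so λ = L/W
λ = 7.8/0.22 = 35.4545 transactions/hour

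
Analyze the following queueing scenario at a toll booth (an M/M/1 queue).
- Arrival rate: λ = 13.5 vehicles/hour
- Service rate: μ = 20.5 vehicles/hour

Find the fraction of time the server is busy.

Server utilization: ρ = λ/μ
ρ = 13.5/20.5 = 0.6585
The server is busy 65.85% of the time.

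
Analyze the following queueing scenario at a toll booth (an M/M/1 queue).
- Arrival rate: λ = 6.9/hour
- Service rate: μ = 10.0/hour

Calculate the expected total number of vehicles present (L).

ρ = λ/μ = 6.9/10.0 = 0.6900
For M/M/1: L = λ/(μ-λ)
L = 6.9/(10.0-6.9) = 6.9/3.10
L = 2.2258 vehicles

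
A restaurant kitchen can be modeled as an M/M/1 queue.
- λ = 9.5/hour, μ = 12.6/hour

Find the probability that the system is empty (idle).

ρ = λ/μ = 9.5/12.6 = 0.7540
P(0) = 1 - ρ = 1 - 0.7540 = 0.2460
The server is idle 24.60% of the time.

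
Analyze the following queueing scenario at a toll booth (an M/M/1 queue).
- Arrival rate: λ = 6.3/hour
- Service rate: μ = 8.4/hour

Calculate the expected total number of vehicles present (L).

ρ = λ/μ = 6.3/8.4 = 0.7500
For M/M/1: L = λ/(μ-λ)
L = 6.3/(8.4-6.3) = 6.3/2.10
L = 3.0000 vehicles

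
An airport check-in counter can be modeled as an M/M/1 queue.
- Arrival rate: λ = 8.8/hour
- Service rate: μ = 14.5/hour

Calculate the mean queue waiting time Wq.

First, compute utilization: ρ = λ/μ = 8.8/14.5 = 0.6069
For M/M/1: Wq = λ/(μ(μ-λ))
Wq = 8.8/(14.5 × (14.5-8.8))
Wq = 8.8/(14.5 × 5.70)
Wq = 0.1065 hours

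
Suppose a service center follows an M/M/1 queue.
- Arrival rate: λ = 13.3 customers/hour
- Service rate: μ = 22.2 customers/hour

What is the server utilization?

Server utilization: ρ = λ/μ
ρ = 13.3/22.2 = 0.5991
The server is busy 59.91% of the time.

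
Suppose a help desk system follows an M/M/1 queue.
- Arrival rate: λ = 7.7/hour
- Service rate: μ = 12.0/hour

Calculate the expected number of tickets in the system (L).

ρ = λ/μ = 7.7/12.0 = 0.6417
For M/M/1: L = λ/(μ-λ)
L = 7.7/(12.0-7.7) = 7.7/4.30
L = 1.7907 tickets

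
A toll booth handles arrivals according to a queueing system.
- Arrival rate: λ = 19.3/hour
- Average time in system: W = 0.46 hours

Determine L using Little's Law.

Little's Law: L = λW
L = 19.3 × 0.46 = 8.8780 vehicles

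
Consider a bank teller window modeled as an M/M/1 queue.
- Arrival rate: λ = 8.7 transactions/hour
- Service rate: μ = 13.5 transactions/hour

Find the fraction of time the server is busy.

Server utilization: ρ = λ/μ
ρ = 8.7/13.5 = 0.6444
The server is busy 64.44% of the time.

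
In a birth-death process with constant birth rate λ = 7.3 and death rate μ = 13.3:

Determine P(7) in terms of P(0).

For constant rates: P(n)/P(0) = (λ/μ)^n
P(7)/P(0) = (7.3/13.3)^7 = 0.5489^7 = 0.01501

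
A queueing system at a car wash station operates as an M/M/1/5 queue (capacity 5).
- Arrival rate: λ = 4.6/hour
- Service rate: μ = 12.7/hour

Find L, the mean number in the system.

ρ = λ/μ = 4.6/12.7 = 0.3622
P₀ = (1-ρ)/(1-ρ^(K+1)) = (1-0.3622)/(1-0.3622^6) = 0.63780/0.99774 = 0.6392
P_K = P₀×ρ^K = 0.6392 × 0.3622^5 = 0.6392 × 0.006234 = 0.003985
L = ρ[1 - (K+1)ρ^K + Kρ^(K+1)] / [(1-ρ)(1-ρ^(K+1))]
L = 0.3622 × (1 - 6×0.006234 + 5×0.002258) / ((1 - 0.3622) × (1 - 0.002258)) = 0.5543 cars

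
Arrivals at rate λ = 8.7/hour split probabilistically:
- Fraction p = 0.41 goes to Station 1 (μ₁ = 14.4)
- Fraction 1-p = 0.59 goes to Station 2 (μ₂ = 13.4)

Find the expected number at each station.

Effective rates: λ₁ = 8.7×0.41 = 3.567, λ₂ = 8.7×0.59 = 5.133
Station 1: ρ₁ = 3.567/14.4 = 0.2477, L₁ = ρ₁/(1-ρ₁) = 0.2477/(1-0.2477) = 0.3293
Station 2: ρ₂ = 5.133/13.4 = 0.38306, L₂ = ρ₂/(1-ρ₂) = 0.38306/(1-0.38306) = 0.6209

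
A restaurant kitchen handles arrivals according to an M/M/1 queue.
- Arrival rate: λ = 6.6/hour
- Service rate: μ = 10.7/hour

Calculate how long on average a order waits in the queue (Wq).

First, compute utilization: ρ = λ/μ = 6.6/10.7 = 0.6168
For M/M/1: Wq = λ/(μ(μ-λ))
Wq = 6.6/(10.7 × (10.7-6.6))
Wq = 6.6/(10.7 × 4.10)
Wq = 0.1504 hours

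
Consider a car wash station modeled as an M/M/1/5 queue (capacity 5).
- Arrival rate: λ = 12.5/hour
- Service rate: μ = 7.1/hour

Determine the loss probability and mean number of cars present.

ρ = λ/μ = 12.5/7.1 = 1.7606
P₀ = (1-ρ)/(1-ρ^(K+1)) = (1-1.7606)/(1-1.7606^6) = -0.7606/-28.7827 = 0.02643
P_K = P₀×ρ^K = 0.026426 × 1.7606^5 = 0.026426 × 16.9162 = 0.4470
Blocking probability P_5 = 0.4470 (44.70%)
L = ρ[1 - (K+1)ρ^K + Kρ^(K+1)] / [(1-ρ)(1-ρ^(K+1))]
L = 1.7606 × (1 - 6×16.9162 + 5×29.7827) / ((1 - 1.7606) × (1 - 29.7827)) = 3.8937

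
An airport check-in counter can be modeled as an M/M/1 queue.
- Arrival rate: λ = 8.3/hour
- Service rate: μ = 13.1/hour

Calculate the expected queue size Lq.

ρ = λ/μ = 8.3/13.1 = 0.6336
For M/M/1: Lq = λ²/(μ(μ-λ))
Lq = 68.89/(13.1 × 4.80)
Lq = 1.0956 passengers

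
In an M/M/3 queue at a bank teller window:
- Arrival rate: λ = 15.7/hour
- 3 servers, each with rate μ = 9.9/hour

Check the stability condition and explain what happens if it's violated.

Stability requires ρ = λ/(cμ) < 1
ρ = 15.7/(3 × 9.9) = 15.7/29.70 = 0.5286
Since 0.5286 < 1, the system is STABLE.
The servers are busy 52.86% of the time.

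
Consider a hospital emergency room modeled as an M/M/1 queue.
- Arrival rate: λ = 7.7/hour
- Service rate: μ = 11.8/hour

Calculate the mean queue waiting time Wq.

First, compute utilization: ρ = λ/μ = 7.7/11.8 = 0.6525
For M/M/1: Wq = λ/(μ(μ-λ))
Wq = 7.7/(11.8 × (11.8-7.7))
Wq = 7.7/(11.8 × 4.10)
Wq = 0.1592 hours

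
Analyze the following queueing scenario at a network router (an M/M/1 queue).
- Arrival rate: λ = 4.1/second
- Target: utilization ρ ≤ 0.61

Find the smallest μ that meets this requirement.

ρ = λ/μ, so μ = λ/ρ
μ ≥ 4.1/0.61 = 6.7213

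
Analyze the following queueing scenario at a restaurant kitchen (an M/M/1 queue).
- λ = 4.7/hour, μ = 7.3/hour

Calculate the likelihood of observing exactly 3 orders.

ρ = λ/μ = 4.7/7.3 = 0.64384
P(n) = (1-ρ)ρⁿ
P(3) = (1-0.64384) × 0.64384^3
P(3) = 0.35616 × 0.26689
P(3) = 0.09506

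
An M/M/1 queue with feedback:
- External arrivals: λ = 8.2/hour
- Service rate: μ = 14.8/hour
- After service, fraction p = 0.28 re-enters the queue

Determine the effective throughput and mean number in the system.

Effective arrival rate: λ_eff = λ/(1-p) = 8.2/(1-0.28) = 8.2/0.72 = 11.3889
ρ = λ_eff/μ = 11.3889/14.8 = 0.76952
L = ρ/(1-ρ) = 0.76952/(1-0.76952) = 3.3388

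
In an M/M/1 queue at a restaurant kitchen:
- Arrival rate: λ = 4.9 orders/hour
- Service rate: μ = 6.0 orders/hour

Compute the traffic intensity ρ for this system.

Server utilization: ρ = λ/μ
ρ = 4.9/6.0 = 0.8167
The server is busy 81.67% of the time.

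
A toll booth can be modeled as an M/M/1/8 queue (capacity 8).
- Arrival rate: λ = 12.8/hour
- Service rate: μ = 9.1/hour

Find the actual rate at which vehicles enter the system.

ρ = λ/μ = 12.8/9.1 = 1.4066
P₀ = (1-ρ)/(1-ρ^(K+1)) = (1-1.4066)/(1-1.4066^9) = -0.4066/-20.5544 = 0.01978
P_K = P₀×ρ^K = 0.01978 × 1.4066^8 = 0.01978 × 15.3237 = 0.3031
λ_eff = λ(1-P_K) = 12.8 × (1 - 0.303126) = 12.8 × 0.696874 = 8.9200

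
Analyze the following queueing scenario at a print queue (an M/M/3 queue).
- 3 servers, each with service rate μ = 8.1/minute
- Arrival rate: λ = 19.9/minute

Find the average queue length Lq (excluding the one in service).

Traffic intensity: ρ = λ/(cμ) = 19.9/(3×8.1) = 0.8189
Since ρ = 0.8189 < 1, system is stable.
Offered load a = λ/μ = cρ = 19.9/8.1 = 2.4568
P₀ = [ Σₙ₌₀^2 aⁿ/n! + a^3/(3!(1-ρ)) ]⁻¹
Σ = a^0/0! + a^1/1! + a^2/2! = 1.0000 + 2.4568 + 3.0179 = 6.4747
a^3/(3!(1-ρ)) = 14.82874/(6 × 0.1810700) = 13.6492
P₀ = 1/(6.4747 + 13.6492) = 0.04969
Lq = P₀·a^3·ρ / (3!(1-ρ)²) = 0.049692 × 14.8287 × 0.81893 / (6 × 0.032786) = 3.0676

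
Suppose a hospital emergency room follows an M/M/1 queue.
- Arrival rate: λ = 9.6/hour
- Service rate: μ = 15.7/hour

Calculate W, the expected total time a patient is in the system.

First, compute utilization: ρ = λ/μ = 9.6/15.7 = 0.6115
For M/M/1: W = 1/(μ-λ)
W = 1/(15.7-9.6) = 1/6.10
W = 0.1639 hours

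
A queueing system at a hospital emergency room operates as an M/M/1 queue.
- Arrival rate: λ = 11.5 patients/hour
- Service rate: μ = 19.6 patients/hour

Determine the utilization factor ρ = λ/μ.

Server utilization: ρ = λ/μ
ρ = 11.5/19.6 = 0.5867
The server is busy 58.67% of the time.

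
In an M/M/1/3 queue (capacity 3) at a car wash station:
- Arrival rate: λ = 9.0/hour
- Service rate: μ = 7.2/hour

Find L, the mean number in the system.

ρ = λ/μ = 9.0/7.2 = 1.2500
P₀ = (1-ρ)/(1-ρ^(K+1)) = (1-1.2500)/(1-1.2500^4) = -0.2500/-1.4414 = 0.1734
P_K = P₀×ρ^K = 0.173442 × 1.2500^3 = 0.173442 × 1.95312 = 0.3388
L = ρ[1 - (K+1)ρ^K + Kρ^(K+1)] / [(1-ρ)(1-ρ^(K+1))]
L = 1.2500 × (1 - 4×1.953125 + 3×2.441406) / ((1 - 1.2500) × (1 - 2.441406)) = 1.7751 cars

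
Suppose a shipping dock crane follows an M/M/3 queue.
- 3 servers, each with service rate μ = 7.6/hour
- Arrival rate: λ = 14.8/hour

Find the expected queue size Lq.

Traffic intensity: ρ = λ/(cμ) = 14.8/(3×7.6) = 0.6491
Since ρ = 0.6491 < 1, system is stable.
Offered load a = λ/μ = cρ = 14.8/7.6 = 1.9474
P₀ = [ Σₙ₌₀^2 aⁿ/n! + a^3/(3!(1-ρ)) ]⁻¹
Σ = a^0/0! + a^1/1! + a^2/2! = 1.0000 + 1.9474 + 1.8961 = 4.8435
a^3/(3!(1-ρ)) = 7.3849/(6 × 0.35088) = 3.5078
P₀ = 1/(4.8435 + 3.5078) = 0.1197
Lq = P₀·a^3·ρ / (3!(1-ρ)²) = 0.11974 × 7.3849 × 0.64912 / (6 × 0.12311) = 0.7771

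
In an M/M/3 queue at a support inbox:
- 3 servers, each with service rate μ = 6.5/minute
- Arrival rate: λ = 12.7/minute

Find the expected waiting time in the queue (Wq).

Traffic intensity: ρ = λ/(cμ) = 12.7/(3×6.5) = 0.6513
Since ρ = 0.6513 < 1, system is stable.
Offered load a = λ/μ = cρ = 12.7/6.5 = 1.9538
P₀ = [ Σₙ₌₀^2 aⁿ/n! + a^3/(3!(1-ρ)) ]⁻¹
Σ = a^0/0! + a^1/1! + a^2/2! = 1.0000 + 1.9538 + 1.9088 = 4.8626
a^3/(3!(1-ρ)) = 7.45884/(6 × 0.348718) = 3.5649
P₀ = 1/(4.8626 + 3.5649) = 0.1187
Lq = P₀·a^3·ρ / (3!(1-ρ)²) = 0.118659 × 7.45884 × 0.651282 / (6 × 0.121604) = 0.7900
Wq = Lq/λ = 0.79003/12.7 = 0.06221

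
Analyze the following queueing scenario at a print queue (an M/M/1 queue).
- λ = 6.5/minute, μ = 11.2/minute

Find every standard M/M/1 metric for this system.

Step 1: ρ = λ/μ = 6.5/11.2 = 0.5804
Step 2: L = λ/(μ-λ) = 6.5/4.70 = 1.3830
Step 3: Lq = λ²/(μ(μ-λ)) = 42.25/(11.2×4.70) = 0.8026
Step 4: W = 1/(μ-λ) = 1/4.70 = 0.21277
Step 5: Wq = λ/(μ(μ-λ)) = 6.5/(11.2×4.70) = 0.1235
Step 6: P(0) = 1-ρ = 0.4196
Verify: L = λW = 6.5×0.21277 = 1.3830 ✔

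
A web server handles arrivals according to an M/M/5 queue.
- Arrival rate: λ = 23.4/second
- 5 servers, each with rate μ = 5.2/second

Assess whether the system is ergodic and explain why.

Stability requires ρ = λ/(cμ) < 1
ρ = 23.4/(5 × 5.2) = 23.4/26.00 = 0.9000
Since 0.9000 < 1, the system is STABLE.
The servers are busy 90.00% of the time.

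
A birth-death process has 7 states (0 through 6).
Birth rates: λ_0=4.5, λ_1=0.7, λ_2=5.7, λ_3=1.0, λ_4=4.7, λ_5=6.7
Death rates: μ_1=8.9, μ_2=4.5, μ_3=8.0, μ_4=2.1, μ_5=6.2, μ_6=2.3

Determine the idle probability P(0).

Ratios P(n)/P(0) = (λ₀···λₙ₋₁)/(μ₁···μₙ):
P(1)/P(0) = (4.5)/(8.9) = 0.50562
P(2)/P(0) = (4.5×0.7)/(8.9×4.5) = 0.078652
P(3)/P(0) = (4.5×0.7×5.7)/(8.9×4.5×8.0) = 0.056039
P(4)/P(0) = (4.5×0.7×5.7×1.0)/(8.9×4.5×8.0×2.1) = 0.026685
P(5)/P(0) = (4.5×0.7×5.7×1.0×4.7)/(8.9×4.5×8.0×2.1×6.2) = 0.020229
P(6)/P(0) = (4.5×0.7×5.7×1.0×4.7×6.7)/(8.9×4.5×8.0×2.1×6.2×2.3) = 0.058929

Normalization: ∑ P(n) = 1
P(0) × (1.0000 + 0.50562 + 0.078652 + 0.056039 + 0.026685 + 0.020229 + 0.058929) = 1
P(0) × 1.7462 = 1
P(0) = 1/1.7462 = 0.5727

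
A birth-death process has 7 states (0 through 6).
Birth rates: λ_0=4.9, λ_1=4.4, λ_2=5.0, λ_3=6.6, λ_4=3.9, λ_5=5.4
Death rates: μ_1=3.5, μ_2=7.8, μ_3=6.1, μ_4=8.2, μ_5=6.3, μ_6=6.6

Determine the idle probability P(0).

Ratios P(n)/P(0) = (λ₀···λₙ₋₁)/(μ₁···μₙ):
P(1)/P(0) = (4.9)/(3.5) = 1.4000
P(2)/P(0) = (4.9×4.4)/(3.5×7.8) = 0.78974
P(3)/P(0) = (4.9×4.4×5.0)/(3.5×7.8×6.1) = 0.64733
P(4)/P(0) = (4.9×4.4×5.0×6.6)/(3.5×7.8×6.1×8.2) = 0.52102
P(5)/P(0) = (4.9×4.4×5.0×6.6×3.9)/(3.5×7.8×6.1×8.2×6.3) = 0.32254
P(6)/P(0) = (4.9×4.4×5.0×6.6×3.9×5.4)/(3.5×7.8×6.1×8.2×6.3×6.6) = 0.26389

Normalization: ∑ P(n) = 1
P(0) × (1.0000 + 1.4000 + 0.78974 + 0.64733 + 0.52102 + 0.32254 + 0.26389) = 1
P(0) × 4.9445 = 1
P(0) = 1/4.9445 = 0.2022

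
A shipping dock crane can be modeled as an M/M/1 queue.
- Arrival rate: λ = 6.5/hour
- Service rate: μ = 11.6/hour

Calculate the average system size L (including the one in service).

ρ = λ/μ = 6.5/11.6 = 0.5603
For M/M/1: L = λ/(μ-λ)
L = 6.5/(11.6-6.5) = 6.5/5.10
L = 1.2745 containers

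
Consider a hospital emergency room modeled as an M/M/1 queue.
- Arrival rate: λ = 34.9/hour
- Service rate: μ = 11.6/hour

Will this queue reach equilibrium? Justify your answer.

Stability requires ρ = λ/(cμ) < 1
ρ = 34.9/(1 × 11.6) = 34.9/11.60 = 3.0086
Since 3.0086 ≥ 1, the system is UNSTABLE.
Queue grows without bound. Need μ > λ = 34.9.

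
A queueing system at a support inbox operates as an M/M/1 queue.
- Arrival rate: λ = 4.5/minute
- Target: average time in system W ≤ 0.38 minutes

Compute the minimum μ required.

For M/M/1: W = 1/(μ-λ)
Need W ≤ 0.38, so 1/(μ-λ) ≤ 0.38
μ - λ ≥ 1/0.38 = 2.6316
μ ≥ 4.5 + 2.6316 = 7.1316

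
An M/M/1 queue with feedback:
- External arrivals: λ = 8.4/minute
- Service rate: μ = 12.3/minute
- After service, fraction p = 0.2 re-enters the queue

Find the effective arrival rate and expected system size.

Effective arrival rate: λ_eff = λ/(1-p) = 8.4/(1-0.2) = 8.4/0.80 = 10.5000
ρ = λ_eff/μ = 10.5000/12.3 = 0.8536585
L = ρ/(1-ρ) = 0.8536585/(1-0.8536585) = 5.8333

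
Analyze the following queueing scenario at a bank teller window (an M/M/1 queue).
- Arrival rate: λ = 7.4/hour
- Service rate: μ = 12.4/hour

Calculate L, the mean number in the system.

ρ = λ/μ = 7.4/12.4 = 0.5968
For M/M/1: L = λ/(μ-λ)
L = 7.4/(12.4-7.4) = 7.4/5.00
L = 1.4800 transactions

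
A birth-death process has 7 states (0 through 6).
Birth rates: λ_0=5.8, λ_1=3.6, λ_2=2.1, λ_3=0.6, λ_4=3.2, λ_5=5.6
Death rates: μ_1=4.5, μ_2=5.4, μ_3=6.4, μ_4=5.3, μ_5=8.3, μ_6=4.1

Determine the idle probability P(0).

Ratios P(n)/P(0) = (λ₀···λₙ₋₁)/(μ₁···μₙ):
P(1)/P(0) = (5.8)/(4.5) = 1.2889
P(2)/P(0) = (5.8×3.6)/(4.5×5.4) = 0.8593
P(3)/P(0) = (5.8×3.6×2.1)/(4.5×5.4×6.4) = 0.2819
P(4)/P(0) = (5.8×3.6×2.1×0.6)/(4.5×5.4×6.4×5.3) = 0.03192
P(5)/P(0) = (5.8×3.6×2.1×0.6×3.2)/(4.5×5.4×6.4×5.3×8.3) = 0.01231
P(6)/P(0) = (5.8×3.6×2.1×0.6×3.2×5.6)/(4.5×5.4×6.4×5.3×8.3×4.1) = 0.01681

Normalization: ∑ P(n) = 1
P(0) × (1.0000 + 1.2889 + 0.8593 + 0.2819 + 0.03192 + 0.01231 + 0.01681) = 1
P(0) × 3.4911 = 1
P(0) = 1/3.4911 = 0.2864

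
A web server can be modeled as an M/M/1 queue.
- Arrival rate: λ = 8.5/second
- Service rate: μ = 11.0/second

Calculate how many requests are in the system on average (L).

ρ = λ/μ = 8.5/11.0 = 0.7727
For M/M/1: L = λ/(μ-λ)
L = 8.5/(11.0-8.5) = 8.5/2.50
L = 3.4000 requests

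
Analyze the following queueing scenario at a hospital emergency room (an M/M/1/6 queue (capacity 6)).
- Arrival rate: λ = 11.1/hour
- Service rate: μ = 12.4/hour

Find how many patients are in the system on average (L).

ρ = λ/μ = 11.1/12.4 = 0.89516
P₀ = (1-ρ)/(1-ρ^(K+1)) = (1-0.89516)/(1-0.89516^7) = 0.10484/0.53942 = 0.1944
P_K = P₀×ρ^K = 0.1944 × 0.89516^6 = 0.1944 × 0.5145 = 0.1000
L = ρ[1 - (K+1)ρ^K + Kρ^(K+1)] / [(1-ρ)(1-ρ^(K+1))]
L = 0.89516 × (1 - 7×0.514522 + 6×0.460580) / ((1 - 0.89516) × (1 - 0.460580)) = 2.5615 patients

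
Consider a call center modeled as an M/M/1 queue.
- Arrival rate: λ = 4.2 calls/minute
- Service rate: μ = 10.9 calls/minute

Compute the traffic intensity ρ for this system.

Server utilization: ρ = λ/μ
ρ = 4.2/10.9 = 0.3853
The server is busy 38.53% of the time.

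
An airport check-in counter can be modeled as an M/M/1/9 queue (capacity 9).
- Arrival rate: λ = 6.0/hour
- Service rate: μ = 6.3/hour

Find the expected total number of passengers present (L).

ρ = λ/μ = 6.0/6.3 = 0.95238
P₀ = (1-ρ)/(1-ρ^(K+1)) = (1-0.95238)/(1-0.95238^10) = 0.04762/0.3861 = 0.1233
P_K = P₀×ρ^K = 0.12334 × 0.95238^9 = 0.12334 × 0.64460 = 0.07950
L = ρ[1 - (K+1)ρ^K + Kρ^(K+1)] / [(1-ρ)(1-ρ^(K+1))]
L = 0.95238 × (1 - 10×0.644603 + 9×0.613907) / ((1 - 0.95238) × (1 - 0.613907)) = 4.0991 passengers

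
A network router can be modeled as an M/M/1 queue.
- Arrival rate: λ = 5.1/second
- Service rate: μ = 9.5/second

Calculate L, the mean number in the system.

ρ = λ/μ = 5.1/9.5 = 0.5368
For M/M/1: L = λ/(μ-λ)
L = 5.1/(9.5-5.1) = 5.1/4.40
L = 1.1591 packets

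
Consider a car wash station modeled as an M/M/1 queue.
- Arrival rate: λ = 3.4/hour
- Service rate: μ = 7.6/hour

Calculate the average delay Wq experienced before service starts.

First, compute utilization: ρ = λ/μ = 3.4/7.6 = 0.4474
For M/M/1: Wq = λ/(μ(μ-λ))
Wq = 3.4/(7.6 × (7.6-3.4))
Wq = 3.4/(7.6 × 4.20)
Wq = 0.1065 hours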